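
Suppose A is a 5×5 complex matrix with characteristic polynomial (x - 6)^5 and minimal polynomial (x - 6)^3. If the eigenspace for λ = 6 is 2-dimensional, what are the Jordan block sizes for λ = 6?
Block sizes for λ = 6: [3, 2]

Step 1 — from the characteristic polynomial, algebraic multiplicity of λ = 6 is 5. From dim ker(A − (6)·I) = 2, there are exactly 2 Jordan blocks for λ = 6.
Step 2 — from the minimal polynomial, the factor (x − 6)^3 tells us the largest block for λ = 6 has size 3.
Step 3 — with total size 5, 2 blocks, and largest block 3, the block sizes (in nonincreasing order) are [3, 2].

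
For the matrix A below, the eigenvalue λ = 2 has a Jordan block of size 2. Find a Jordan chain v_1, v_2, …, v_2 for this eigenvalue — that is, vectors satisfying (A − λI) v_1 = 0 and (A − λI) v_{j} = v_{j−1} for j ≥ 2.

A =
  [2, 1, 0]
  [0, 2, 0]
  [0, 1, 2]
A Jordan chain for λ = 2 of length 2:
v_1 = (1, 0, 1)ᵀ
v_2 = (0, 1, 0)ᵀ

Let N = A − (2)·I. We want v_2 with N^2 v_2 = 0 but N^1 v_2 ≠ 0; then v_{j-1} := N · v_j for j = 2, …, 2.

Pick v_2 = (0, 1, 0)ᵀ.
Then v_1 = N · v_2 = (1, 0, 1)ᵀ.

Sanity check: (A − (2)·I) v_1 = (0, 0, 0)ᵀ = 0. ✓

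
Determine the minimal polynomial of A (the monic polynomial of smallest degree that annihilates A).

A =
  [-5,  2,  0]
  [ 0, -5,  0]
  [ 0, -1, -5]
x^2 + 10*x + 25

The characteristic polynomial is χ_A(x) = (x + 5)^3, so the eigenvalues are known. The minimal polynomial is
  m_A(x) = Π_λ (x − λ)^{k_λ}
where k_λ is the size of the *largest* Jordan block for λ (equivalently, the smallest k with (A − λI)^k v = 0 for every generalised eigenvector v of λ).

  λ = -5: largest Jordan block has size 2, contributing (x + 5)^2

So m_A(x) = (x + 5)^2 = x^2 + 10*x + 25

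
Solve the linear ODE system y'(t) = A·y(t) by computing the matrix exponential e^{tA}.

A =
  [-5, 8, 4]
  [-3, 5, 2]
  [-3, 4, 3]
e^{tA} =
  [-6*t*exp(t) + exp(t), 8*t*exp(t), 4*t*exp(t)]
  [-3*t*exp(t), 4*t*exp(t) + exp(t), 2*t*exp(t)]
  [-3*t*exp(t), 4*t*exp(t), 2*t*exp(t) + exp(t)]

Strategy: write A = P · J · P⁻¹ where J is a Jordan canonical form, so e^{tA} = P · e^{tJ} · P⁻¹, and e^{tJ} can be computed block-by-block.

A has Jordan form
J =
  [1, 1, 0]
  [0, 1, 0]
  [0, 0, 1]
(up to reordering of blocks).

Per-block formulas:
  For a 2×2 Jordan block J_2(1): exp(t · J_2(1)) = e^(1t)·(I + t·N), where N is the 2×2 nilpotent shift.
  For a 1×1 block at λ = 1: exp(t · [1]) = [e^(1t)].

After assembling e^{tJ} and conjugating by P, we get:

e^{tA} =
  [-6*t*exp(t) + exp(t), 8*t*exp(t), 4*t*exp(t)]
  [-3*t*exp(t), 4*t*exp(t) + exp(t), 2*t*exp(t)]
  [-3*t*exp(t), 4*t*exp(t), 2*t*exp(t) + exp(t)]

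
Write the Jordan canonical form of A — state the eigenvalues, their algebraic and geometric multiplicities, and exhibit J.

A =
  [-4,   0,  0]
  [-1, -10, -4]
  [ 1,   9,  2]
J_3(-4)

The characteristic polynomial is
  det(x·I − A) = x^3 + 12*x^2 + 48*x + 64 = (x + 4)^3

Eigenvalues and multiplicities (the geometric multiplicity of λ is n − rank(A − λI), which equals the number of Jordan blocks for λ):
  λ = -4: algebraic multiplicity = 3, geometric multiplicity = 1

Determining the block sizes for each eigenvalue:
  λ = -4: one block (gm = 1), so the single block has size am = 3 → block sizes [3]

Assembling the blocks gives a Jordan form
J =
  [-4,  1,  0]
  [ 0, -4,  1]
  [ 0,  0, -4]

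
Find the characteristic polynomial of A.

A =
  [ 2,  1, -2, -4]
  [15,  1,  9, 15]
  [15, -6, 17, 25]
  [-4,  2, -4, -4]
x^4 - 16*x^3 + 96*x^2 - 256*x + 256

Expanding det(x·I − A) (e.g. by cofactor expansion or by noting that A is similar to its Jordan form J, which has the same characteristic polynomial as A) gives
  χ_A(x) = x^4 - 16*x^3 + 96*x^2 - 256*x + 256
which factors as (x - 4)^4. The eigenvalues (with algebraic multiplicities) are λ = 4 with multiplicity 4.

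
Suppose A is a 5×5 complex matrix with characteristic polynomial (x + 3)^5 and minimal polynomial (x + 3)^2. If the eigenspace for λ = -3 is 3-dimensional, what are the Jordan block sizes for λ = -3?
Block sizes for λ = -3: [2, 2, 1]

Step 1 — from the characteristic polynomial, algebraic multiplicity of λ = -3 is 5. From dim ker(A − (-3)·I) = 3, there are exactly 3 Jordan blocks for λ = -3.
Step 2 — from the minimal polynomial, the factor (x + 3)^2 tells us the largest block for λ = -3 has size 2.
Step 3 — with total size 5, 3 blocks, and largest block 2, the block sizes (in nonincreasing order) are [2, 2, 1].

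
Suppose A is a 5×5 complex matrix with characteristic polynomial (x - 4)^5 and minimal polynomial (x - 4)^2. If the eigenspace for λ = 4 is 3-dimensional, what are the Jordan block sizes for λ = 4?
Block sizes for λ = 4: [2, 2, 1]

Step 1 — from the characteristic polynomial, algebraic multiplicity of λ = 4 is 5. From dim ker(A − (4)·I) = 3, there are exactly 3 Jordan blocks for λ = 4.
Step 2 — from the minimal polynomial, the factor (x − 4)^2 tells us the largest block for λ = 4 has size 2.
Step 3 — with total size 5, 3 blocks, and largest block 2, the block sizes (in nonincreasing order) are [2, 2, 1].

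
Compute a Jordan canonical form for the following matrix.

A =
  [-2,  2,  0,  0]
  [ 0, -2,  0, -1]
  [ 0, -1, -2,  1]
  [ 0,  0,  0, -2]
J_3(-2) ⊕ J_1(-2)

The characteristic polynomial is
  det(x·I − A) = x^4 + 8*x^3 + 24*x^2 + 32*x + 16 = (x + 2)^4

Eigenvalues and multiplicities (the geometric multiplicity of λ is n − rank(A − λI), which equals the number of Jordan blocks for λ):
  λ = -2: algebraic multiplicity = 4, geometric multiplicity = 2

Determining the block sizes for each eigenvalue:
  λ = -2: with am = 4 and gm = 2, the partition is not yet determined (e.g. several partitions of 4 into 2 parts exist). Let N = A − (-2)·I. Computing rank(N^1) = 2, rank(N^2) = 1, rank(N^3) = 0; the number of blocks of size ≥ j is rank(N^{j−1}) − rank(N^j), giving [2, 1, 1]. So we have 1 block(s) of size 3, 1 block(s) of size 1 → block sizes [3, 1]

Assembling the blocks gives a Jordan form
J =
  [-2,  1,  0,  0]
  [ 0, -2,  1,  0]
  [ 0,  0, -2,  0]
  [ 0,  0,  0, -2]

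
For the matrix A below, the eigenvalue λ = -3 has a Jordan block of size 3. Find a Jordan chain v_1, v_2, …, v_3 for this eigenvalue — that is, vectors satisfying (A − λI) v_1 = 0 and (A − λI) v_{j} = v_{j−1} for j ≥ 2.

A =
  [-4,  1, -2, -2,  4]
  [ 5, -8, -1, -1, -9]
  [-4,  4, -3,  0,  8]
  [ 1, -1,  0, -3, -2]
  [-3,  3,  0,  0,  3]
A Jordan chain for λ = -3 of length 3:
v_1 = (1, -5, 4, -1, 3)ᵀ
v_2 = (-2, -1, 0, 0, 0)ᵀ
v_3 = (0, 0, 1, 0, 0)ᵀ

Let N = A − (-3)·I. We want v_3 with N^3 v_3 = 0 but N^2 v_3 ≠ 0; then v_{j-1} := N · v_j for j = 3, …, 2.

Pick v_3 = (0, 0, 1, 0, 0)ᵀ.
Then v_2 = N · v_3 = (-2, -1, 0, 0, 0)ᵀ.
Then v_1 = N · v_2 = (1, -5, 4, -1, 3)ᵀ.

Sanity check: (A − (-3)·I) v_1 = (0, 0, 0, 0, 0)ᵀ = 0. ✓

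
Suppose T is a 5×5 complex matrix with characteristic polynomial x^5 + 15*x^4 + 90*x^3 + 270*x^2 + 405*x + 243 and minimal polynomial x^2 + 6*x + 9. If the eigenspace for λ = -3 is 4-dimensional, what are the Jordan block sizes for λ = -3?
Block sizes for λ = -3: [2, 1, 1, 1]

Step 1 — from the characteristic polynomial, algebraic multiplicity of λ = -3 is 5. From dim ker(T − (-3)·I) = 4, there are exactly 4 Jordan blocks for λ = -3.
Step 2 — from the minimal polynomial, the factor (x + 3)^2 tells us the largest block for λ = -3 has size 2.
Step 3 — with total size 5, 4 blocks, and largest block 2, the block sizes (in nonincreasing order) are [2, 1, 1, 1].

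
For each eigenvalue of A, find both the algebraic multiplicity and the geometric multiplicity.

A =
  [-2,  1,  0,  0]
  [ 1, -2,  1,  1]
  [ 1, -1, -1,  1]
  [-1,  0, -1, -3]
λ = -2: alg = 4, geom = 2

Step 1 — factor the characteristic polynomial to read off the algebraic multiplicities:
  χ_A(x) = (x + 2)^4

Step 2 — compute geometric multiplicities via the rank-nullity identity g(λ) = n − rank(A − λI):
  rank(A − (-2)·I) = 2, so dim ker(A − (-2)·I) = n − 2 = 2

Summary:
  λ = -2: algebraic multiplicity = 4, geometric multiplicity = 2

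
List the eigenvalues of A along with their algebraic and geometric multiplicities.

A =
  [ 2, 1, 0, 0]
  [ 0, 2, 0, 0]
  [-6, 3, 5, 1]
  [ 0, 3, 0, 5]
λ = 2: alg = 2, geom = 1; λ = 5: alg = 2, geom = 1

Step 1 — factor the characteristic polynomial to read off the algebraic multiplicities:
  χ_A(x) = (x - 5)^2*(x - 2)^2

Step 2 — compute geometric multiplicities via the rank-nullity identity g(λ) = n − rank(A − λI):
  rank(A − (2)·I) = 3, so dim ker(A − (2)·I) = n − 3 = 1
  rank(A − (5)·I) = 3, so dim ker(A − (5)·I) = n − 3 = 1

Summary:
  λ = 2: algebraic multiplicity = 2, geometric multiplicity = 1
  λ = 5: algebraic multiplicity = 2, geometric multiplicity = 1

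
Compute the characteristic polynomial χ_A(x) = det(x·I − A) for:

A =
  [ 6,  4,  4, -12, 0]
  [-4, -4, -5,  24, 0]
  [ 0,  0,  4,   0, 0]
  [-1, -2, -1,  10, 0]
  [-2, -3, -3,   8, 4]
x^5 - 20*x^4 + 160*x^3 - 640*x^2 + 1280*x - 1024

Expanding det(x·I − A) (e.g. by cofactor expansion or by noting that A is similar to its Jordan form J, which has the same characteristic polynomial as A) gives
  χ_A(x) = x^5 - 20*x^4 + 160*x^3 - 640*x^2 + 1280*x - 1024
which factors as (x - 4)^5. The eigenvalues (with algebraic multiplicities) are λ = 4 with multiplicity 5.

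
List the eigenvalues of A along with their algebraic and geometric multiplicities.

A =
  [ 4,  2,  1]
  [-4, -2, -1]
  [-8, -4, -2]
λ = 0: alg = 3, geom = 2

Step 1 — factor the characteristic polynomial to read off the algebraic multiplicities:
  χ_A(x) = x^3

Step 2 — compute geometric multiplicities via the rank-nullity identity g(λ) = n − rank(A − λI):
  rank(A − (0)·I) = 1, so dim ker(A − (0)·I) = n − 1 = 2

Summary:
  λ = 0: algebraic multiplicity = 3, geometric multiplicity = 2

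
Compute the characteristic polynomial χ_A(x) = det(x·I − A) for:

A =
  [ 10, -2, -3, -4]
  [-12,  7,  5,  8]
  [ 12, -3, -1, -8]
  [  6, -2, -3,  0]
x^4 - 16*x^3 + 96*x^2 - 256*x + 256

Expanding det(x·I − A) (e.g. by cofactor expansion or by noting that A is similar to its Jordan form J, which has the same characteristic polynomial as A) gives
  χ_A(x) = x^4 - 16*x^3 + 96*x^2 - 256*x + 256
which factors as (x - 4)^4. The eigenvalues (with algebraic multiplicities) are λ = 4 with multiplicity 4.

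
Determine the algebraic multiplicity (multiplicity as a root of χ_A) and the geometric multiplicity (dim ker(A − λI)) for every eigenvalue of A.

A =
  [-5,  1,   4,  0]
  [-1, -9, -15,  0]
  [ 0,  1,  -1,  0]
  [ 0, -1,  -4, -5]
λ = -5: alg = 4, geom = 2

Step 1 — factor the characteristic polynomial to read off the algebraic multiplicities:
  χ_A(x) = (x + 5)^4

Step 2 — compute geometric multiplicities via the rank-nullity identity g(λ) = n − rank(A − λI):
  rank(A − (-5)·I) = 2, so dim ker(A − (-5)·I) = n − 2 = 2

Summary:
  λ = -5: algebraic multiplicity = 4, geometric multiplicity = 2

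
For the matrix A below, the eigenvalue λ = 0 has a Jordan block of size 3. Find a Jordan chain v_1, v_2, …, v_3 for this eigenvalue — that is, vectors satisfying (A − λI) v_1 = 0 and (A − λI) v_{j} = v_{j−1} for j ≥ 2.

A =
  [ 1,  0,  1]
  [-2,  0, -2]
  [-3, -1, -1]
A Jordan chain for λ = 0 of length 3:
v_1 = (-2, 4, 2)ᵀ
v_2 = (1, -2, -3)ᵀ
v_3 = (1, 0, 0)ᵀ

Let N = A − (0)·I. We want v_3 with N^3 v_3 = 0 but N^2 v_3 ≠ 0; then v_{j-1} := N · v_j for j = 3, …, 2.

Pick v_3 = (1, 0, 0)ᵀ.
Then v_2 = N · v_3 = (1, -2, -3)ᵀ.
Then v_1 = N · v_2 = (-2, 4, 2)ᵀ.

Sanity check: (A − (0)·I) v_1 = (0, 0, 0)ᵀ = 0. ✓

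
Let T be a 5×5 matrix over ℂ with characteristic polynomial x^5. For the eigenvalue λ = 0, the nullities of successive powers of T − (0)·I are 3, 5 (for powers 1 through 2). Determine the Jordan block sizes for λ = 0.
Block sizes for λ = 0: [2, 2, 1]

From the dimensions of kernels of powers, the number of Jordan blocks of size at least j is d_j − d_{j−1} where d_j = dim ker(N^j) (with d_0 = 0). Computing the differences gives [3, 2].
The number of blocks of size exactly k is (#blocks of size ≥ k) − (#blocks of size ≥ k + 1), so the partition is: 1 block(s) of size 1, 2 block(s) of size 2.
In nonincreasing order the block sizes are [2, 2, 1].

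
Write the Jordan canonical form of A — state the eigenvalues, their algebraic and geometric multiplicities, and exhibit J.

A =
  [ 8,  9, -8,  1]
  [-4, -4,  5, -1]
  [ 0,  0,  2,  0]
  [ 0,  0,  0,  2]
J_3(2) ⊕ J_1(2)

The characteristic polynomial is
  det(x·I − A) = x^4 - 8*x^3 + 24*x^2 - 32*x + 16 = (x - 2)^4

Eigenvalues and multiplicities (the geometric multiplicity of λ is n − rank(A − λI), which equals the number of Jordan blocks for λ):
  λ = 2: algebraic multiplicity = 4, geometric multiplicity = 2

Determining the block sizes for each eigenvalue:
  λ = 2: with am = 4 and gm = 2, the partition is not yet determined (e.g. several partitions of 4 into 2 parts exist). Let N = A − (2)·I. Computing rank(N^1) = 2, rank(N^2) = 1, rank(N^3) = 0; the number of blocks of size ≥ j is rank(N^{j−1}) − rank(N^j), giving [2, 1, 1]. So we have 1 block(s) of size 3, 1 block(s) of size 1 → block sizes [3, 1]

Assembling the blocks gives a Jordan form
J =
  [2, 1, 0, 0]
  [0, 2, 1, 0]
  [0, 0, 2, 0]
  [0, 0, 0, 2]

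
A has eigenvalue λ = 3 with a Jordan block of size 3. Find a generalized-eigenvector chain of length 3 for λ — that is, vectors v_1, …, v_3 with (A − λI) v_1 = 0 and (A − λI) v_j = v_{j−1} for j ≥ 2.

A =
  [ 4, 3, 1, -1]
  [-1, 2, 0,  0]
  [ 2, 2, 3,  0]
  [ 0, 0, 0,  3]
A Jordan chain for λ = 3 of length 3:
v_1 = (2, -2, 4, 0)ᵀ
v_2 = (3, -1, 2, 0)ᵀ
v_3 = (0, 1, 0, 0)ᵀ

Let N = A − (3)·I. We want v_3 with N^3 v_3 = 0 but N^2 v_3 ≠ 0; then v_{j-1} := N · v_j for j = 3, …, 2.

Pick v_3 = (0, 1, 0, 0)ᵀ.
Then v_2 = N · v_3 = (3, -1, 2, 0)ᵀ.
Then v_1 = N · v_2 = (2, -2, 4, 0)ᵀ.

Sanity check: (A − (3)·I) v_1 = (0, 0, 0, 0)ᵀ = 0. ✓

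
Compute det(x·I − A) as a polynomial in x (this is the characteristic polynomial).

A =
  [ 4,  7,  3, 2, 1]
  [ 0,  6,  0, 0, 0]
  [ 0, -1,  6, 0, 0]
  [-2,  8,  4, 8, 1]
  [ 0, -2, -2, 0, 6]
x^5 - 30*x^4 + 360*x^3 - 2160*x^2 + 6480*x - 7776

Expanding det(x·I − A) (e.g. by cofactor expansion or by noting that A is similar to its Jordan form J, which has the same characteristic polynomial as A) gives
  χ_A(x) = x^5 - 30*x^4 + 360*x^3 - 2160*x^2 + 6480*x - 7776
which factors as (x - 6)^5. The eigenvalues (with algebraic multiplicities) are λ = 6 with multiplicity 5.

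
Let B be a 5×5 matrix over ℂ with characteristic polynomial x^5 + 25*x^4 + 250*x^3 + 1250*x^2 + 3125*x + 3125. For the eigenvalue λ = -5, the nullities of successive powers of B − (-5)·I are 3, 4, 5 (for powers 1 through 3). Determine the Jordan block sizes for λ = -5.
Block sizes for λ = -5: [3, 1, 1]

From the dimensions of kernels of powers, the number of Jordan blocks of size at least j is d_j − d_{j−1} where d_j = dim ker(N^j) (with d_0 = 0). Computing the differences gives [3, 1, 1].
The number of blocks of size exactly k is (#blocks of size ≥ k) − (#blocks of size ≥ k + 1), so the partition is: 2 block(s) of size 1, 1 block(s) of size 3.
In nonincreasing order the block sizes are [3, 1, 1].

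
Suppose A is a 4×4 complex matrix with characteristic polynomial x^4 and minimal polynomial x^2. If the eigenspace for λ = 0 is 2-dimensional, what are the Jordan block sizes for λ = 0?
Block sizes for λ = 0: [2, 2]

Step 1 — from the characteristic polynomial, algebraic multiplicity of λ = 0 is 4. From dim ker(A − (0)·I) = 2, there are exactly 2 Jordan blocks for λ = 0.
Step 2 — from the minimal polynomial, the factor (x − 0)^2 tells us the largest block for λ = 0 has size 2.
Step 3 — with total size 4, 2 blocks, and largest block 2, the block sizes (in nonincreasing order) are [2, 2].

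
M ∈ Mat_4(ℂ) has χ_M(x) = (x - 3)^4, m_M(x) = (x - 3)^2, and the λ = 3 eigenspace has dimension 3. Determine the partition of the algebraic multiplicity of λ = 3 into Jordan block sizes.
Block sizes for λ = 3: [2, 1, 1]

Step 1 — from the characteristic polynomial, algebraic multiplicity of λ = 3 is 4. From dim ker(M − (3)·I) = 3, there are exactly 3 Jordan blocks for λ = 3.
Step 2 — from the minimal polynomial, the factor (x − 3)^2 tells us the largest block for λ = 3 has size 2.
Step 3 — with total size 4, 3 blocks, and largest block 2, the block sizes (in nonincreasing order) are [2, 1, 1].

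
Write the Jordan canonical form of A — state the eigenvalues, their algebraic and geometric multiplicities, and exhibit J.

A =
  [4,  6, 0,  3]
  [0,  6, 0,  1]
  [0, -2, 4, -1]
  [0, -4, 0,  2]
J_2(4) ⊕ J_1(4) ⊕ J_1(4)

The characteristic polynomial is
  det(x·I − A) = x^4 - 16*x^3 + 96*x^2 - 256*x + 256 = (x - 4)^4

Eigenvalues and multiplicities (the geometric multiplicity of λ is n − rank(A − λI), which equals the number of Jordan blocks for λ):
  λ = 4: algebraic multiplicity = 4, geometric multiplicity = 3

Determining the block sizes for each eigenvalue:
  λ = 4: 3 blocks summing to 4 forces exactly one block of size 2 and the rest size 1 → block sizes [2, 1, 1]

Assembling the blocks gives a Jordan form
J =
  [4, 1, 0, 0]
  [0, 4, 0, 0]
  [0, 0, 4, 0]
  [0, 0, 0, 4]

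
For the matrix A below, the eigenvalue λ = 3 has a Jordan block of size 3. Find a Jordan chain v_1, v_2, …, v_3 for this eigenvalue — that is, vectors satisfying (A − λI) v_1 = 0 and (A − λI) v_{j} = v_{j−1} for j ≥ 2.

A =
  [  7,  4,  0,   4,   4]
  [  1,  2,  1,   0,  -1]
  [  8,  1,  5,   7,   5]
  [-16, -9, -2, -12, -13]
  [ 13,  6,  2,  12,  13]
A Jordan chain for λ = 3 of length 3:
v_1 = (8, -2, 2, -18, 12)ᵀ
v_2 = (4, 1, 8, -16, 13)ᵀ
v_3 = (1, 0, 0, 0, 0)ᵀ

Let N = A − (3)·I. We want v_3 with N^3 v_3 = 0 but N^2 v_3 ≠ 0; then v_{j-1} := N · v_j for j = 3, …, 2.

Pick v_3 = (1, 0, 0, 0, 0)ᵀ.
Then v_2 = N · v_3 = (4, 1, 8, -16, 13)ᵀ.
Then v_1 = N · v_2 = (8, -2, 2, -18, 12)ᵀ.

Sanity check: (A − (3)·I) v_1 = (0, 0, 0, 0, 0)ᵀ = 0. ✓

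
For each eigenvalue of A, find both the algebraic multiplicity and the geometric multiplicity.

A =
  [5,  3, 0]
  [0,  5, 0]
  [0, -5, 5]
λ = 5: alg = 3, geom = 2

Step 1 — factor the characteristic polynomial to read off the algebraic multiplicities:
  χ_A(x) = (x - 5)^3

Step 2 — compute geometric multiplicities via the rank-nullity identity g(λ) = n − rank(A − λI):
  rank(A − (5)·I) = 1, so dim ker(A − (5)·I) = n − 1 = 2

Summary:
  λ = 5: algebraic multiplicity = 3, geometric multiplicity = 2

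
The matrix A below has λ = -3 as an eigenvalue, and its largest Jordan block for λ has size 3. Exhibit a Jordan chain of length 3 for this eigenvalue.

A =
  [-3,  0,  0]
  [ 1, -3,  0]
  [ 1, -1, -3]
A Jordan chain for λ = -3 of length 3:
v_1 = (0, 0, -1)ᵀ
v_2 = (0, 1, 1)ᵀ
v_3 = (1, 0, 0)ᵀ

Let N = A − (-3)·I. We want v_3 with N^3 v_3 = 0 but N^2 v_3 ≠ 0; then v_{j-1} := N · v_j for j = 3, …, 2.

Pick v_3 = (1, 0, 0)ᵀ.
Then v_2 = N · v_3 = (0, 1, 1)ᵀ.
Then v_1 = N · v_2 = (0, 0, -1)ᵀ.

Sanity check: (A − (-3)·I) v_1 = (0, 0, 0)ᵀ = 0. ✓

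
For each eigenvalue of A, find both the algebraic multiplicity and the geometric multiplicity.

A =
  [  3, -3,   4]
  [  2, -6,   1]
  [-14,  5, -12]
λ = -5: alg = 3, geom = 1

Step 1 — factor the characteristic polynomial to read off the algebraic multiplicities:
  χ_A(x) = (x + 5)^3

Step 2 — compute geometric multiplicities via the rank-nullity identity g(λ) = n − rank(A − λI):
  rank(A − (-5)·I) = 2, so dim ker(A − (-5)·I) = n − 2 = 1

Summary:
  λ = -5: algebraic multiplicity = 3, geometric multiplicity = 1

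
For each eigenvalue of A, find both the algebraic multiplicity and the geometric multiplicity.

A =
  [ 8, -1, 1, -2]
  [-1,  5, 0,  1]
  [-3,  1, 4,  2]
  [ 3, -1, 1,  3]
λ = 5: alg = 4, geom = 2

Step 1 — factor the characteristic polynomial to read off the algebraic multiplicities:
  χ_A(x) = (x - 5)^4

Step 2 — compute geometric multiplicities via the rank-nullity identity g(λ) = n − rank(A − λI):
  rank(A − (5)·I) = 2, so dim ker(A − (5)·I) = n − 2 = 2

Summary:
  λ = 5: algebraic multiplicity = 4, geometric multiplicity = 2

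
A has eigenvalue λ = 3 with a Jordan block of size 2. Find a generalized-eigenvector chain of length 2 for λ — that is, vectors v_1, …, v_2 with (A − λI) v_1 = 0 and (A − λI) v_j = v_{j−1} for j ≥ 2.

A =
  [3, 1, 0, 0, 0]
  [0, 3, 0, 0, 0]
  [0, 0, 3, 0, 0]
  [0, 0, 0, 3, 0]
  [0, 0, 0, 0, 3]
A Jordan chain for λ = 3 of length 2:
v_1 = (1, 0, 0, 0, 0)ᵀ
v_2 = (0, 1, 0, 0, 0)ᵀ

Let N = A − (3)·I. We want v_2 with N^2 v_2 = 0 but N^1 v_2 ≠ 0; then v_{j-1} := N · v_j for j = 2, …, 2.

Pick v_2 = (0, 1, 0, 0, 0)ᵀ.
Then v_1 = N · v_2 = (1, 0, 0, 0, 0)ᵀ.

Sanity check: (A − (3)·I) v_1 = (0, 0, 0, 0, 0)ᵀ = 0. ✓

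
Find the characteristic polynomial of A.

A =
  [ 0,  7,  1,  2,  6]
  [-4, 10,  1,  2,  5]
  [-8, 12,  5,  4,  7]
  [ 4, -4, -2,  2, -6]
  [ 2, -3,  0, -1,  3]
x^5 - 20*x^4 + 160*x^3 - 640*x^2 + 1280*x - 1024

Expanding det(x·I − A) (e.g. by cofactor expansion or by noting that A is similar to its Jordan form J, which has the same characteristic polynomial as A) gives
  χ_A(x) = x^5 - 20*x^4 + 160*x^3 - 640*x^2 + 1280*x - 1024
which factors as (x - 4)^5. The eigenvalues (with algebraic multiplicities) are λ = 4 with multiplicity 5.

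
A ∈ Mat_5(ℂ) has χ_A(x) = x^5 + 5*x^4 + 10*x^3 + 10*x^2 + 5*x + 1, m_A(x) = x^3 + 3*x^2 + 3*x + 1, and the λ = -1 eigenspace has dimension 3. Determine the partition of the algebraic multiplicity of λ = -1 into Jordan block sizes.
Block sizes for λ = -1: [3, 1, 1]

Step 1 — from the characteristic polynomial, algebraic multiplicity of λ = -1 is 5. From dim ker(A − (-1)·I) = 3, there are exactly 3 Jordan blocks for λ = -1.
Step 2 — from the minimal polynomial, the factor (x + 1)^3 tells us the largest block for λ = -1 has size 3.
Step 3 — with total size 5, 3 blocks, and largest block 3, the block sizes (in nonincreasing order) are [3, 1, 1].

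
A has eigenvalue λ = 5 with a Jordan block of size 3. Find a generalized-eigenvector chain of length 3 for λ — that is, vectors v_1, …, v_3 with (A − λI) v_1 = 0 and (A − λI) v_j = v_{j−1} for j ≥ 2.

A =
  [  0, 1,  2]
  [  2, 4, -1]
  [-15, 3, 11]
A Jordan chain for λ = 5 of length 3:
v_1 = (-3, 3, -9)ᵀ
v_2 = (-5, 2, -15)ᵀ
v_3 = (1, 0, 0)ᵀ

Let N = A − (5)·I. We want v_3 with N^3 v_3 = 0 but N^2 v_3 ≠ 0; then v_{j-1} := N · v_j for j = 3, …, 2.

Pick v_3 = (1, 0, 0)ᵀ.
Then v_2 = N · v_3 = (-5, 2, -15)ᵀ.
Then v_1 = N · v_2 = (-3, 3, -9)ᵀ.

Sanity check: (A − (5)·I) v_1 = (0, 0, 0)ᵀ = 0. ✓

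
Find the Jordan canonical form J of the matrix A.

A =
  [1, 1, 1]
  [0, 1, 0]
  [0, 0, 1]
J_2(1) ⊕ J_1(1)

The characteristic polynomial is
  det(x·I − A) = x^3 - 3*x^2 + 3*x - 1 = (x - 1)^3

Eigenvalues and multiplicities (the geometric multiplicity of λ is n − rank(A − λI), which equals the number of Jordan blocks for λ):
  λ = 1: algebraic multiplicity = 3, geometric multiplicity = 2

Determining the block sizes for each eigenvalue:
  λ = 1: 2 blocks summing to 3 forces exactly one block of size 2 and the rest size 1 → block sizes [2, 1]

Assembling the blocks gives a Jordan form
J =
  [1, 1, 0]
  [0, 1, 0]
  [0, 0, 1]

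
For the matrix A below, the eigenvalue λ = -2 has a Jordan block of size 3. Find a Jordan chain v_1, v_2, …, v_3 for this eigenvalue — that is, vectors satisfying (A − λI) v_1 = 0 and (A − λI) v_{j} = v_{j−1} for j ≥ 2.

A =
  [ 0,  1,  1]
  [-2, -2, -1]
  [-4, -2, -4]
A Jordan chain for λ = -2 of length 3:
v_1 = (-2, 0, 4)ᵀ
v_2 = (2, -2, -4)ᵀ
v_3 = (1, 0, 0)ᵀ

Let N = A − (-2)·I. We want v_3 with N^3 v_3 = 0 but N^2 v_3 ≠ 0; then v_{j-1} := N · v_j for j = 3, …, 2.

Pick v_3 = (1, 0, 0)ᵀ.
Then v_2 = N · v_3 = (2, -2, -4)ᵀ.
Then v_1 = N · v_2 = (-2, 0, 4)ᵀ.

Sanity check: (A − (-2)·I) v_1 = (0, 0, 0)ᵀ = 0. ✓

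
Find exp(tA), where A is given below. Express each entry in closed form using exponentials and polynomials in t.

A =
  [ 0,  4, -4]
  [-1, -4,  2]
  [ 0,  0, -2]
e^{tA} =
  [2*t*exp(-2*t) + exp(-2*t), 4*t*exp(-2*t), -4*t*exp(-2*t)]
  [-t*exp(-2*t), -2*t*exp(-2*t) + exp(-2*t), 2*t*exp(-2*t)]
  [0, 0, exp(-2*t)]

Strategy: write A = P · J · P⁻¹ where J is a Jordan canonical form, so e^{tA} = P · e^{tJ} · P⁻¹, and e^{tJ} can be computed block-by-block.

A has Jordan form
J =
  [-2,  1,  0]
  [ 0, -2,  0]
  [ 0,  0, -2]
(up to reordering of blocks).

Per-block formulas:
  For a 1×1 block at λ = -2: exp(t · [-2]) = [e^(-2t)].
  For a 2×2 Jordan block J_2(-2): exp(t · J_2(-2)) = e^(-2t)·(I + t·N), where N is the 2×2 nilpotent shift.

After assembling e^{tJ} and conjugating by P, we get:

e^{tA} =
  [2*t*exp(-2*t) + exp(-2*t), 4*t*exp(-2*t), -4*t*exp(-2*t)]
  [-t*exp(-2*t), -2*t*exp(-2*t) + exp(-2*t), 2*t*exp(-2*t)]
  [0, 0, exp(-2*t)]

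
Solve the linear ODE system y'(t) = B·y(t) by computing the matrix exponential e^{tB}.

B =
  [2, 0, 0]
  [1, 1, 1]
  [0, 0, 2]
e^{tB} =
  [exp(2*t), 0, 0]
  [exp(2*t) - exp(t), exp(t), exp(2*t) - exp(t)]
  [0, 0, exp(2*t)]

Strategy: write B = P · J · P⁻¹ where J is a Jordan canonical form, so e^{tB} = P · e^{tJ} · P⁻¹, and e^{tJ} can be computed block-by-block.

B has Jordan form
J =
  [1, 0, 0]
  [0, 2, 0]
  [0, 0, 2]
(up to reordering of blocks).

Per-block formulas:
  For a 1×1 block at λ = 2: exp(t · [2]) = [e^(2t)].
  For a 1×1 block at λ = 1: exp(t · [1]) = [e^(1t)].

After assembling e^{tJ} and conjugating by P, we get:

e^{tB} =
  [exp(2*t), 0, 0]
  [exp(2*t) - exp(t), exp(t), exp(2*t) - exp(t)]
  [0, 0, exp(2*t)]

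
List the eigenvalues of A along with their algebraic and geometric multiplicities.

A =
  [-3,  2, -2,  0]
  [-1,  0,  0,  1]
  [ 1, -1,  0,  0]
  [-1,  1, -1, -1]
λ = -1: alg = 4, geom = 2

Step 1 — factor the characteristic polynomial to read off the algebraic multiplicities:
  χ_A(x) = (x + 1)^4

Step 2 — compute geometric multiplicities via the rank-nullity identity g(λ) = n − rank(A − λI):
  rank(A − (-1)·I) = 2, so dim ker(A − (-1)·I) = n − 2 = 2

Summary:
  λ = -1: algebraic multiplicity = 4, geometric multiplicity = 2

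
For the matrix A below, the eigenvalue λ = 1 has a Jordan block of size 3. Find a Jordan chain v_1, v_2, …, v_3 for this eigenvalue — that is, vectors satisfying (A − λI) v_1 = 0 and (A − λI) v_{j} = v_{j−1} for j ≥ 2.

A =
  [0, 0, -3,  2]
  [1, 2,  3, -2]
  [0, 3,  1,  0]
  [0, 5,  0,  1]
A Jordan chain for λ = 1 of length 3:
v_1 = (1, 0, 3, 5)ᵀ
v_2 = (-1, 1, 0, 0)ᵀ
v_3 = (1, 0, 0, 0)ᵀ

Let N = A − (1)·I. We want v_3 with N^3 v_3 = 0 but N^2 v_3 ≠ 0; then v_{j-1} := N · v_j for j = 3, …, 2.

Pick v_3 = (1, 0, 0, 0)ᵀ.
Then v_2 = N · v_3 = (-1, 1, 0, 0)ᵀ.
Then v_1 = N · v_2 = (1, 0, 3, 5)ᵀ.

Sanity check: (A − (1)·I) v_1 = (0, 0, 0, 0)ᵀ = 0. ✓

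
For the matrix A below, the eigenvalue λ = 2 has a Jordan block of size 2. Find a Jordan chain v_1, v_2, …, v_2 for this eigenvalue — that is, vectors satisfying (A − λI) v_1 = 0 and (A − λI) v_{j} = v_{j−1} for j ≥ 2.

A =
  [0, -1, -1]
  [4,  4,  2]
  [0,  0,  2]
A Jordan chain for λ = 2 of length 2:
v_1 = (-2, 4, 0)ᵀ
v_2 = (1, 0, 0)ᵀ

Let N = A − (2)·I. We want v_2 with N^2 v_2 = 0 but N^1 v_2 ≠ 0; then v_{j-1} := N · v_j for j = 2, …, 2.

Pick v_2 = (1, 0, 0)ᵀ.
Then v_1 = N · v_2 = (-2, 4, 0)ᵀ.

Sanity check: (A − (2)·I) v_1 = (0, 0, 0)ᵀ = 0. ✓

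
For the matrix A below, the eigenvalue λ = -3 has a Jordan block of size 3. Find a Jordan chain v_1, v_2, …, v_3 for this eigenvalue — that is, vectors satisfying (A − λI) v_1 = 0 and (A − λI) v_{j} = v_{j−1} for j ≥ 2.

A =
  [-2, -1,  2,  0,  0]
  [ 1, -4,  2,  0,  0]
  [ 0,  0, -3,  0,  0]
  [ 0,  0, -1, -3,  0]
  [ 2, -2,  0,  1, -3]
A Jordan chain for λ = -3 of length 3:
v_1 = (0, 0, 0, 0, -1)ᵀ
v_2 = (2, 2, 0, -1, 0)ᵀ
v_3 = (0, 0, 1, 0, 0)ᵀ

Let N = A − (-3)·I. We want v_3 with N^3 v_3 = 0 but N^2 v_3 ≠ 0; then v_{j-1} := N · v_j for j = 3, …, 2.

Pick v_3 = (0, 0, 1, 0, 0)ᵀ.
Then v_2 = N · v_3 = (2, 2, 0, -1, 0)ᵀ.
Then v_1 = N · v_2 = (0, 0, 0, 0, -1)ᵀ.

Sanity check: (A − (-3)·I) v_1 = (0, 0, 0, 0, 0)ᵀ = 0. ✓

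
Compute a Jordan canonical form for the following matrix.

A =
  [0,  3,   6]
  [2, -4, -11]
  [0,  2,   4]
J_3(0)

The characteristic polynomial is
  det(x·I − A) = x^3

Eigenvalues and multiplicities (the geometric multiplicity of λ is n − rank(A − λI), which equals the number of Jordan blocks for λ):
  λ = 0: algebraic multiplicity = 3, geometric multiplicity = 1

Determining the block sizes for each eigenvalue:
  λ = 0: one block (gm = 1), so the single block has size am = 3 → block sizes [3]

Assembling the blocks gives a Jordan form
J =
  [0, 1, 0]
  [0, 0, 1]
  [0, 0, 0]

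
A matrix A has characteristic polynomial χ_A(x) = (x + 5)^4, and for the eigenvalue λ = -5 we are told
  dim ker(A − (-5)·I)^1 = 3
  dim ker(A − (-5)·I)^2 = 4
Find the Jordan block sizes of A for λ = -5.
Block sizes for λ = -5: [2, 1, 1]

From the dimensions of kernels of powers, the number of Jordan blocks of size at least j is d_j − d_{j−1} where d_j = dim ker(N^j) (with d_0 = 0). Computing the differences gives [3, 1].
The number of blocks of size exactly k is (#blocks of size ≥ k) − (#blocks of size ≥ k + 1), so the partition is: 2 block(s) of size 1, 1 block(s) of size 2.
In nonincreasing order the block sizes are [2, 1, 1].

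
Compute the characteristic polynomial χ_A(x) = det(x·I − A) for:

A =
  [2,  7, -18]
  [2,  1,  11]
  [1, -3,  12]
x^3 - 15*x^2 + 75*x - 125

Expanding det(x·I − A) (e.g. by cofactor expansion or by noting that A is similar to its Jordan form J, which has the same characteristic polynomial as A) gives
  χ_A(x) = x^3 - 15*x^2 + 75*x - 125
which factors as (x - 5)^3. The eigenvalues (with algebraic multiplicities) are λ = 5 with multiplicity 3.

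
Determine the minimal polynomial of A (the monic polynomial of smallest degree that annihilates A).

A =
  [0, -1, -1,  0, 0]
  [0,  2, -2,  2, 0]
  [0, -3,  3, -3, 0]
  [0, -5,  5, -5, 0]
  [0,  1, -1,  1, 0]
x^3

The characteristic polynomial is χ_A(x) = x^5, so the eigenvalues are known. The minimal polynomial is
  m_A(x) = Π_λ (x − λ)^{k_λ}
where k_λ is the size of the *largest* Jordan block for λ (equivalently, the smallest k with (A − λI)^k v = 0 for every generalised eigenvector v of λ).

  λ = 0: largest Jordan block has size 3, contributing (x − 0)^3

So m_A(x) = x^3 = x^3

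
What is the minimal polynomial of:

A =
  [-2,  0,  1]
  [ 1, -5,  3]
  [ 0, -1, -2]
x^3 + 9*x^2 + 27*x + 27

The characteristic polynomial is χ_A(x) = (x + 3)^3, so the eigenvalues are known. The minimal polynomial is
  m_A(x) = Π_λ (x − λ)^{k_λ}
where k_λ is the size of the *largest* Jordan block for λ (equivalently, the smallest k with (A − λI)^k v = 0 for every generalised eigenvector v of λ).

  λ = -3: largest Jordan block has size 3, contributing (x + 3)^3

So m_A(x) = (x + 3)^3 = x^3 + 9*x^2 + 27*x + 27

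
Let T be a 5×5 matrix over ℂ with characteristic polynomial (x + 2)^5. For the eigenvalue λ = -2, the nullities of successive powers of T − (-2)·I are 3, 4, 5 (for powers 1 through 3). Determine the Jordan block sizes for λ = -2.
Block sizes for λ = -2: [3, 1, 1]

From the dimensions of kernels of powers, the number of Jordan blocks of size at least j is d_j − d_{j−1} where d_j = dim ker(N^j) (with d_0 = 0). Computing the differences gives [3, 1, 1].
The number of blocks of size exactly k is (#blocks of size ≥ k) − (#blocks of size ≥ k + 1), so the partition is: 2 block(s) of size 1, 1 block(s) of size 3.
In nonincreasing order the block sizes are [3, 1, 1].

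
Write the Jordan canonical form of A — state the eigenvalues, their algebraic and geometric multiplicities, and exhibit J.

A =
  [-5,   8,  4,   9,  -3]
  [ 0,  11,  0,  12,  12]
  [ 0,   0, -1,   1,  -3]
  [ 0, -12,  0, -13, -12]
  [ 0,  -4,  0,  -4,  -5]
J_1(-5) ⊕ J_1(-5) ⊕ J_2(-1) ⊕ J_1(-1)

The characteristic polynomial is
  det(x·I − A) = x^5 + 13*x^4 + 58*x^3 + 106*x^2 + 85*x + 25 = (x + 1)^3*(x + 5)^2

Eigenvalues and multiplicities (the geometric multiplicity of λ is n − rank(A − λI), which equals the number of Jordan blocks for λ):
  λ = -5: algebraic multiplicity = 2, geometric multiplicity = 2
  λ = -1: algebraic multiplicity = 3, geometric multiplicity = 2

Determining the block sizes for each eigenvalue:
  λ = -5: gm = am = 2, so every block has size 1 → block sizes [1, 1]
  λ = -1: 2 blocks summing to 3 forces exactly one block of size 2 and the rest size 1 → block sizes [2, 1]

Assembling the blocks gives a Jordan form
J =
  [-5,  0,  0,  0,  0]
  [ 0, -5,  0,  0,  0]
  [ 0,  0, -1,  1,  0]
  [ 0,  0,  0, -1,  0]
  [ 0,  0,  0,  0, -1]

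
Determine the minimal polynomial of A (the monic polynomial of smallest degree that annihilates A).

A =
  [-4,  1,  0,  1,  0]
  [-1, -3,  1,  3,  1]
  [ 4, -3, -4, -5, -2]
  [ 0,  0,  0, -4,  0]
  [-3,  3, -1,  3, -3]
x^4 + 14*x^3 + 72*x^2 + 160*x + 128

The characteristic polynomial is χ_A(x) = (x + 2)*(x + 4)^4, so the eigenvalues are known. The minimal polynomial is
  m_A(x) = Π_λ (x − λ)^{k_λ}
where k_λ is the size of the *largest* Jordan block for λ (equivalently, the smallest k with (A − λI)^k v = 0 for every generalised eigenvector v of λ).

  λ = -4: largest Jordan block has size 3, contributing (x + 4)^3
  λ = -2: largest Jordan block has size 1, contributing (x + 2)

So m_A(x) = (x + 2)*(x + 4)^3 = x^4 + 14*x^3 + 72*x^2 + 160*x + 128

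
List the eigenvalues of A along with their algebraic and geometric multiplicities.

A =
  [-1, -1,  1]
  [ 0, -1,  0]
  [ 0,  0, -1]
λ = -1: alg = 3, geom = 2

Step 1 — factor the characteristic polynomial to read off the algebraic multiplicities:
  χ_A(x) = (x + 1)^3

Step 2 — compute geometric multiplicities via the rank-nullity identity g(λ) = n − rank(A − λI):
  rank(A − (-1)·I) = 1, so dim ker(A − (-1)·I) = n − 1 = 2

Summary:
  λ = -1: algebraic multiplicity = 3, geometric multiplicity = 2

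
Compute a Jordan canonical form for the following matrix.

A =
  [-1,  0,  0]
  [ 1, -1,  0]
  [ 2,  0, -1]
J_2(-1) ⊕ J_1(-1)

The characteristic polynomial is
  det(x·I − A) = x^3 + 3*x^2 + 3*x + 1 = (x + 1)^3

Eigenvalues and multiplicities (the geometric multiplicity of λ is n − rank(A − λI), which equals the number of Jordan blocks for λ):
  λ = -1: algebraic multiplicity = 3, geometric multiplicity = 2

Determining the block sizes for each eigenvalue:
  λ = -1: 2 blocks summing to 3 forces exactly one block of size 2 and the rest size 1 → block sizes [2, 1]

Assembling the blocks gives a Jordan form
J =
  [-1,  1,  0]
  [ 0, -1,  0]
  [ 0,  0, -1]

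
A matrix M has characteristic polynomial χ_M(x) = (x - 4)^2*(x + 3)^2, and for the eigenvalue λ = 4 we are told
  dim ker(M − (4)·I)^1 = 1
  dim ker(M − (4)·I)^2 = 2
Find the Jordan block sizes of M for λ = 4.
Block sizes for λ = 4: [2]

From the dimensions of kernels of powers, the number of Jordan blocks of size at least j is d_j − d_{j−1} where d_j = dim ker(N^j) (with d_0 = 0). Computing the differences gives [1, 1].
The number of blocks of size exactly k is (#blocks of size ≥ k) − (#blocks of size ≥ k + 1), so the partition is: 1 block(s) of size 2.
In nonincreasing order the block sizes are [2].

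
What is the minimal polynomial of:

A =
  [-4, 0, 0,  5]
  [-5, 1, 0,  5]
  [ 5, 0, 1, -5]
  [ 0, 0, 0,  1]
x^2 + 3*x - 4

The characteristic polynomial is χ_A(x) = (x - 1)^3*(x + 4), so the eigenvalues are known. The minimal polynomial is
  m_A(x) = Π_λ (x − λ)^{k_λ}
where k_λ is the size of the *largest* Jordan block for λ (equivalently, the smallest k with (A − λI)^k v = 0 for every generalised eigenvector v of λ).

  λ = -4: largest Jordan block has size 1, contributing (x + 4)
  λ = 1: largest Jordan block has size 1, contributing (x − 1)

So m_A(x) = (x - 1)*(x + 4) = x^2 + 3*x - 4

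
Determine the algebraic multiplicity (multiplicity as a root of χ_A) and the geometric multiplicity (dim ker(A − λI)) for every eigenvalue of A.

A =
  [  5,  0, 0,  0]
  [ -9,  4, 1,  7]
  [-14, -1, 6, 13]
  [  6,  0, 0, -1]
λ = -1: alg = 1, geom = 1; λ = 5: alg = 3, geom = 1

Step 1 — factor the characteristic polynomial to read off the algebraic multiplicities:
  χ_A(x) = (x - 5)^3*(x + 1)

Step 2 — compute geometric multiplicities via the rank-nullity identity g(λ) = n − rank(A − λI):
  rank(A − (-1)·I) = 3, so dim ker(A − (-1)·I) = n − 3 = 1
  rank(A − (5)·I) = 3, so dim ker(A − (5)·I) = n − 3 = 1

Summary:
  λ = -1: algebraic multiplicity = 1, geometric multiplicity = 1
  λ = 5: algebraic multiplicity = 3, geometric multiplicity = 1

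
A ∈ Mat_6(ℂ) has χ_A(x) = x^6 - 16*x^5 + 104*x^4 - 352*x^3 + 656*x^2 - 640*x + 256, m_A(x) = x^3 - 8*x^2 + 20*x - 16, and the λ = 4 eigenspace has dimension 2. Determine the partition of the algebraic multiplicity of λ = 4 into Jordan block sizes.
Block sizes for λ = 4: [1, 1]

Step 1 — from the characteristic polynomial, algebraic multiplicity of λ = 4 is 2. From dim ker(A − (4)·I) = 2, there are exactly 2 Jordan blocks for λ = 4.
Step 2 — from the minimal polynomial, the factor (x − 4) tells us the largest block for λ = 4 has size 1.
Step 3 — with total size 2, 2 blocks, and largest block 1, the block sizes (in nonincreasing order) are [1, 1].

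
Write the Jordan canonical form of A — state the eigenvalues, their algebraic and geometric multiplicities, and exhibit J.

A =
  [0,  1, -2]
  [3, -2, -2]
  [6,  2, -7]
J_2(-3) ⊕ J_1(-3)

The characteristic polynomial is
  det(x·I − A) = x^3 + 9*x^2 + 27*x + 27 = (x + 3)^3

Eigenvalues and multiplicities (the geometric multiplicity of λ is n − rank(A − λI), which equals the number of Jordan blocks for λ):
  λ = -3: algebraic multiplicity = 3, geometric multiplicity = 2

Determining the block sizes for each eigenvalue:
  λ = -3: 2 blocks summing to 3 forces exactly one block of size 2 and the rest size 1 → block sizes [2, 1]

Assembling the blocks gives a Jordan form
J =
  [-3,  1,  0]
  [ 0, -3,  0]
  [ 0,  0, -3]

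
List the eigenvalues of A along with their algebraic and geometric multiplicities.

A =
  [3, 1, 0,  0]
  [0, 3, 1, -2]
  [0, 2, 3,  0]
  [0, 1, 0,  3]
λ = 3: alg = 4, geom = 2

Step 1 — factor the characteristic polynomial to read off the algebraic multiplicities:
  χ_A(x) = (x - 3)^4

Step 2 — compute geometric multiplicities via the rank-nullity identity g(λ) = n − rank(A − λI):
  rank(A − (3)·I) = 2, so dim ker(A − (3)·I) = n − 2 = 2

Summary:
  λ = 3: algebraic multiplicity = 4, geometric multiplicity = 2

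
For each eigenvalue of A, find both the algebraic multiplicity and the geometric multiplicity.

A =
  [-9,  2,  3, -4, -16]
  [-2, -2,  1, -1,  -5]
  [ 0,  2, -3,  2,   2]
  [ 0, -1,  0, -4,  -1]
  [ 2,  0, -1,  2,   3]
λ = -3: alg = 5, geom = 3

Step 1 — factor the characteristic polynomial to read off the algebraic multiplicities:
  χ_A(x) = (x + 3)^5

Step 2 — compute geometric multiplicities via the rank-nullity identity g(λ) = n − rank(A − λI):
  rank(A − (-3)·I) = 2, so dim ker(A − (-3)·I) = n − 2 = 3

Summary:
  λ = -3: algebraic multiplicity = 5, geometric multiplicity = 3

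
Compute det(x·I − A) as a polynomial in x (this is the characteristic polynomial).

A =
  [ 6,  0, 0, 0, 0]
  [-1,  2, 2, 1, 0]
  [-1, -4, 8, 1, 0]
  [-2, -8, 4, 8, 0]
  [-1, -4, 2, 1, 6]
x^5 - 30*x^4 + 360*x^3 - 2160*x^2 + 6480*x - 7776

Expanding det(x·I − A) (e.g. by cofactor expansion or by noting that A is similar to its Jordan form J, which has the same characteristic polynomial as A) gives
  χ_A(x) = x^5 - 30*x^4 + 360*x^3 - 2160*x^2 + 6480*x - 7776
which factors as (x - 6)^5. The eigenvalues (with algebraic multiplicities) are λ = 6 with multiplicity 5.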